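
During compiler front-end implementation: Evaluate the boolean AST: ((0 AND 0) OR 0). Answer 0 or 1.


Step 1: Evaluate inner node
  0 AND 0 = 0
Step 2: Evaluate root node
  0 OR 0 = 0

0


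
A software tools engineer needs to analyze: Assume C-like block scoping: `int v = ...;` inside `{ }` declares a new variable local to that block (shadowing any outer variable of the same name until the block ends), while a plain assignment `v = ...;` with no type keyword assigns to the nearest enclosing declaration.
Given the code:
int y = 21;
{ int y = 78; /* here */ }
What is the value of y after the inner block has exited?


Analyzing scoping rules:
Outer scope: declares y = 21
Inner block: 'int y = 78;' declares a NEW y that shadows the outer one
When the block exits the inner y goes out of scope; the outer y was never modified -> 21
Result: 21

21


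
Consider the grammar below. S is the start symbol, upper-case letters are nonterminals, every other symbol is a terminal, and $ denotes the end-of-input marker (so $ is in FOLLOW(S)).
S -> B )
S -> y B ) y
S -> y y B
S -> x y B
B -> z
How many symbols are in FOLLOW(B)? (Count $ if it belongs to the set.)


S is the start symbol and does not occur in any rule body, so FOLLOW(S) = {$}.
Examining every occurrence of B in a rule body:
  S -> B ) : B is followed by terminal ')' -> add ')'
  S -> y B ) y : B is followed by terminal ')' -> add ')' (already in the set)
  S -> y y B : B is at the right end -> add FOLLOW(S) = {$}
  S -> x y B : B is at the right end -> add FOLLOW(S) = {$} (already in the set)
  B -> z : B does not occur in the body -> contributes nothing
FOLLOW(B) = {), $}
Count: 2

2


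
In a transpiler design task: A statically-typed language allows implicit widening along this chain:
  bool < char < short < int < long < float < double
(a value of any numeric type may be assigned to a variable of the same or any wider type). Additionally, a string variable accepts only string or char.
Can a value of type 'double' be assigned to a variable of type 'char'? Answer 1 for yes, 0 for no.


Target variable type: char
Source value type: double
Numeric ranks: double=6, char=1
Widening allowed iff rank(source) <= rank(target): 6 <= 1? No
Result: 0

0


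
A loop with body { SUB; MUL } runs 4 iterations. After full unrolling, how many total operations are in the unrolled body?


Loop body operations: SUB, MUL (2 ops per iteration)
Unrolling 4 iterations:
  Iteration 1: SUB, MUL (2 ops)
  Iteration 2: SUB, MUL (2 ops)
  Iteration 3: SUB, MUL (2 ops)
  Iteration 4: SUB, MUL (2 ops)
Total: 4 iterations * 2 ops/iter = 8 operations

8


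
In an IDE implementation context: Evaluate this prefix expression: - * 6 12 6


Parsing prefix expression: - * 6 12 6
Step 1: Innermost operation '* 6 12'
  6 * 12 = 72
Step 2: Outer operation '- [72] 6'
  72 - 6 = 66

66


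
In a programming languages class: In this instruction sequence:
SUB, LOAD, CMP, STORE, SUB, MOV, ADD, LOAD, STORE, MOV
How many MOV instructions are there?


Scanning instruction sequence for MOV:
  Position 1: SUB
  Position 2: LOAD
  Position 3: CMP
  Position 4: STORE
  Position 5: SUB
  Position 6: MOV <- MATCH
  Position 7: ADD
  Position 8: LOAD
  Position 9: STORE
  Position 10: MOV <- MATCH
Matches at positions: [6, 10]
Total MOV count: 2

2


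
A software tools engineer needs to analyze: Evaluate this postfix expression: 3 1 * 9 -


Processing tokens left to right:
Push 3, Push 1
Pop 3 and 1, compute 3 * 1 = 3, push 3
Push 9
Pop 3 and 9, compute 3 - 9 = -6, push -6
Stack result: -6

-6


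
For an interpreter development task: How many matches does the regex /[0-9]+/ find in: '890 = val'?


Pattern: /[0-9]+/ (int literals)
Input: '890 = val'
Scanning for matches:
  Match 1: '890'
Total matches: 1

1


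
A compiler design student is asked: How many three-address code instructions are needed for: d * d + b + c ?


Expression: d * d + b + c
Generating three-address code (respecting * over +/- precedence):
  Instruction 1: t1 = d * d
  Instruction 2: t2 = t1 + b
  Instruction 3: t3 = t2 + c
Total instructions: 3

3


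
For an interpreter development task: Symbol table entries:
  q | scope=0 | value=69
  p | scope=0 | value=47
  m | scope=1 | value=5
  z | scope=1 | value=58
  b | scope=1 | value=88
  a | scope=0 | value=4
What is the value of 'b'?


Searching symbol table for 'b':
  q | scope=0 | value=69
  p | scope=0 | value=47
  m | scope=1 | value=5
  z | scope=1 | value=58
  b | scope=1 | value=88 <- MATCH
  a | scope=0 | value=4
Found 'b' at scope 1 with value 88

88


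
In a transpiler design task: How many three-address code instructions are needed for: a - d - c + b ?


Expression: a - d - c + b
Generating three-address code (respecting * over +/- precedence):
  Instruction 1: t1 = a - d
  Instruction 2: t2 = t1 - c
  Instruction 3: t3 = t2 + b
Total instructions: 3

3


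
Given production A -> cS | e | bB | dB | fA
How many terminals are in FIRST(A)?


Production: A -> cS | e | bB | dB | fA
Examining each alternative for leading terminals:
  A -> cS : first terminal = 'c'
  A -> e : first terminal = 'e'
  A -> bB : first terminal = 'b'
  A -> dB : first terminal = 'd'
  A -> fA : first terminal = 'f'
FIRST(A) = {b, c, d, e, f}
Count: 5

5


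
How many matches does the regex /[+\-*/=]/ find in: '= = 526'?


Pattern: /[+\-*/=]/ (operators)
Input: '= = 526'
Scanning for matches:
  Match 1: '='
  Match 2: '='
Total matches: 2

2


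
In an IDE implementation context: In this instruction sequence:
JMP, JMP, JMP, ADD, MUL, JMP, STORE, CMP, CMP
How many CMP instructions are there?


Scanning instruction sequence for CMP:
  Position 1: JMP
  Position 2: JMP
  Position 3: JMP
  Position 4: ADD
  Position 5: MUL
  Position 6: JMP
  Position 7: STORE
  Position 8: CMP <- MATCH
  Position 9: CMP <- MATCH
Matches at positions: [8, 9]
Total CMP count: 2

2


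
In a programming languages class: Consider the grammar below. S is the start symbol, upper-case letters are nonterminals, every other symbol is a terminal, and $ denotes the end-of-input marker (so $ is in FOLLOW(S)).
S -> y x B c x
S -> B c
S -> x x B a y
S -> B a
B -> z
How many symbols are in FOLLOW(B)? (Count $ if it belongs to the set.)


S is the start symbol and does not occur in any rule body, so FOLLOW(S) = {$}.
Examining every occurrence of B in a rule body:
  S -> y x B c x : B is followed by terminal 'c' -> add 'c'
  S -> B c : B is followed by terminal 'c' -> add 'c' (already in the set)
  S -> x x B a y : B is followed by terminal 'a' -> add 'a'
  S -> B a : B is followed by terminal 'a' -> add 'a' (already in the set)
  B -> z : B does not occur in the body -> contributes nothing
FOLLOW(B) = {a, c}
Count: 2

2


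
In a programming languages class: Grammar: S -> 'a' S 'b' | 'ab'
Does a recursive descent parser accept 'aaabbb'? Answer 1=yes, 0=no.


Grammar accepts strings of the form a^n b^n (n >= 1)
Word: 'aaabbb'
Counting: 3 a's and 3 b's
Check: 3 == 3? Yes
Derivation (S -> aSb applied 2 time(s), then S -> ab): S => aSb => aaSbb => aaabbb
Accepted

1


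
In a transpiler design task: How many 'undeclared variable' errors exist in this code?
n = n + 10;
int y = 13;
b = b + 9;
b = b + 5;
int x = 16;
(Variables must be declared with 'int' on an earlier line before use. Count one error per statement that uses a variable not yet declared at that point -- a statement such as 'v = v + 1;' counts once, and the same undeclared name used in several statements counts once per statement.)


Scanning code line by line:
  Line 1: use 'n' -> ERROR (undeclared)
  Line 2: declare 'y' -> declared = ['y']
  Line 3: use 'b' -> ERROR (undeclared)
  Line 4: use 'b' -> ERROR (undeclared)
  Line 5: declare 'x' -> declared = ['x', 'y']
Total undeclared variable errors: 3

3


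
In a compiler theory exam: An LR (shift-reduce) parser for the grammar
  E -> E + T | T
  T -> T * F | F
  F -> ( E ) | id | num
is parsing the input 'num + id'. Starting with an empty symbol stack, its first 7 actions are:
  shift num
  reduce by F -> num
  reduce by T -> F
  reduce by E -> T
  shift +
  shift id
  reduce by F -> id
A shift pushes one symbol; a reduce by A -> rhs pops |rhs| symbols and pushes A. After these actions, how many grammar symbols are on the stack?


Tracking the symbol stack through each action:
  Action 1: shift 'num' : push -> stack = [num] (size 1)
  Action 2: reduce by F -> num : pop 1, push F -> stack = [F] (size 1)
  Action 3: reduce by T -> F : pop 1, push T -> stack = [T] (size 1)
  Action 4: reduce by E -> T : pop 1, push E -> stack = [E] (size 1)
  Action 5: shift '+' : push -> stack = [E, +] (size 2)
  Action 6: shift 'id' : push -> stack = [E, +, id] (size 3)
  Action 7: reduce by F -> id : pop 1, push F -> stack = [E, +, F] (size 3)
Final stack size: 3

3


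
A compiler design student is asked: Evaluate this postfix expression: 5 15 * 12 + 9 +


Processing tokens left to right:
Push 5, Push 15
Pop 5 and 15, compute 5 * 15 = 75, push 75
Push 12
Pop 75 and 12, compute 75 + 12 = 87, push 87
Push 9
Pop 87 and 9, compute 87 + 9 = 96, push 96
Stack result: 96

96


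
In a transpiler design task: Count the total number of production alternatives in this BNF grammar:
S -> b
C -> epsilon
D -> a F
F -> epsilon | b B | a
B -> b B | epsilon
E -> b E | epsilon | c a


Counting alternatives per rule:
  S: 1 alternative(s)
  C: 1 alternative(s)
  D: 1 alternative(s)
  F: 3 alternative(s)
  B: 2 alternative(s)
  E: 3 alternative(s)
Sum: 1 + 1 + 1 + 3 + 2 + 3 = 11

11


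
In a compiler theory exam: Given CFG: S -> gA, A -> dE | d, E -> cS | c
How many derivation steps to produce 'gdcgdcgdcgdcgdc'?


Grammar: S -> gA, A -> dE | d, E -> cS | c
Deriving 'gdcgdcgdcgdcgdc':
Step 1: S -> gA => gA
Step 2: A -> dE => gdE
Step 3: E -> cS => gdcS
Step 4: S -> gA => gdcgA
Step 5: A -> dE => gdcgdE
Step 6: E -> cS => gdcgdcS
Step 7: S -> gA => gdcgdcgA
Step 8: A -> dE => gdcgdcgdE
Step 9: E -> cS => gdcgdcgdcS
Step 10: S -> gA => gdcgdcgdcgA
Step 11: A -> dE => gdcgdcgdcgdE
Step 12: E -> cS => gdcgdcgdcgdcS
Step 13: S -> gA => gdcgdcgdcgdcgA
Step 14: A -> dE => gdcgdcgdcgdcgdE
Step 15: E -> c => gdcgdcgdcgdcgdc
Total derivation steps: 15

15


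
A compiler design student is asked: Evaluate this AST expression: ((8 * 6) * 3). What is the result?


Expression: ((8 * 6) * 3)
Evaluating step by step:
  8 * 6 = 48
  48 * 3 = 144
Result: 144

144


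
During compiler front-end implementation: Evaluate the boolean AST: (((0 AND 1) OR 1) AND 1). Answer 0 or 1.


Step 1: Evaluate inner node
  0 AND 1 = 0
Step 2: Evaluate next node
  0 OR 1 = 1
Step 3: Evaluate root node
  1 AND 1 = 1

1


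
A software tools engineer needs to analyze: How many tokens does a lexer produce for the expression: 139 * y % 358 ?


Scanning '139 * y % 358'
Token 1: '139' -> integer_literal
Token 2: '*' -> operator
Token 3: 'y' -> identifier
Token 4: '%' -> operator
Token 5: '358' -> integer_literal
Total tokens: 5

5


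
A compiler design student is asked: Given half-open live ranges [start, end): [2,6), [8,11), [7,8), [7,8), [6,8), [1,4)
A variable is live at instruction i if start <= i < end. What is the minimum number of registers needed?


Live ranges:
  Var0: [2, 6)
  Var1: [8, 11)
  Var2: [7, 8)
  Var3: [7, 8)
  Var4: [6, 8)
  Var5: [1, 4)
Sweep-line events (position, delta, active):
  pos=1 start -> active=1
  pos=2 start -> active=2
  pos=4 end -> active=1
  pos=6 end -> active=0
  pos=6 start -> active=1
  pos=7 start -> active=2
  pos=7 start -> active=3
  pos=8 end -> active=2
  pos=8 end -> active=1
  pos=8 end -> active=0
  pos=8 start -> active=1
  pos=11 end -> active=0
Maximum simultaneous active: 3
Minimum registers needed: 3

3


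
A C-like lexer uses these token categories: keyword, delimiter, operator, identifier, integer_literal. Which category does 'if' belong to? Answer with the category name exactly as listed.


Token: 'if'
Checking categories:
  identifier: no
  integer_literal: no
  operator: no
  keyword: YES
  delimiter: no
Category: keyword

keyword


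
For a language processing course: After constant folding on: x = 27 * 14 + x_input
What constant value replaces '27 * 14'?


Identifying constant sub-expression:
  Original: x = 27 * 14 + x_input
  27 and 14 are both compile-time constants
  Evaluating: 27 * 14 = 378
  After folding: x = 378 + x_input

378


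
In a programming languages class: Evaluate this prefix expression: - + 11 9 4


Parsing prefix expression: - + 11 9 4
Step 1: Innermost operation '+ 11 9'
  11 + 9 = 20
Step 2: Outer operation '- [20] 4'
  20 - 4 = 16

16


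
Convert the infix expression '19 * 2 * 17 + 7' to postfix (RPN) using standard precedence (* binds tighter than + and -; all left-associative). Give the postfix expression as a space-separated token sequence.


Applying the shunting-yard algorithm:
  Operand 19 -> output
  Push '*' onto operator stack -> op-stack: [*]
  Operand 2 -> output
  See '*' (prec 2); top '*' (prec 2) >= it -> pop '*' to output
  Push '*' onto operator stack -> op-stack: [*]
  Operand 17 -> output
  See '+' (prec 1); top '*' (prec 2) >= it -> pop '*' to output
  Push '+' onto operator stack -> op-stack: [+]
  Operand 7 -> output
  End of input: pop '+' to output
Postfix result: 19 2 * 17 * 7 +

19 2 * 17 * 7 +


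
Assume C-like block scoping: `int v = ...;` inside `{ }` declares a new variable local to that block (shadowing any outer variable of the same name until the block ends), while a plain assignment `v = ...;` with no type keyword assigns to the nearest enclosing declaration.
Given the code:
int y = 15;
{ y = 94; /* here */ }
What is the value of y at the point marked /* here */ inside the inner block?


Analyzing scoping rules:
Outer scope: declares y = 15
Inner block: 'y = 94;' has no type keyword, so it is an assignment to the outer y (no shadowing)
Inside the block, after the assignment -> 94
Result: 94

94


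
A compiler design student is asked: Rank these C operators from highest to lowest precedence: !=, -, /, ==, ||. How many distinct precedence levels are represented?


Looking up precedence for each operator:
  != -> precedence 3
  - -> precedence 5
  / -> precedence 6
  == -> precedence 3
  || -> precedence 1
Sorted highest to lowest: /, -, !=, ==, ||
Distinct precedence values: [6, 5, 3, 1]
Number of distinct levels: 4

4


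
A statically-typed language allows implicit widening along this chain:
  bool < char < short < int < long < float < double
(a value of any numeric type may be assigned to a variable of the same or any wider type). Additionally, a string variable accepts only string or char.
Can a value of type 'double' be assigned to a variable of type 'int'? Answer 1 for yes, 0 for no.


Target variable type: int
Source value type: double
Numeric ranks: double=6, int=3
Widening allowed iff rank(source) <= rank(target): 6 <= 3? No
Result: 0

0


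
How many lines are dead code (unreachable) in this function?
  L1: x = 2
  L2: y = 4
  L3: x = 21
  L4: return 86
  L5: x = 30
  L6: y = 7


Analyzing control flow:
  L1: reachable (before return)
  L2: reachable (before return)
  L3: reachable (before return)
  L4: reachable (return statement)
  L5: DEAD (after return at L4)
  L6: DEAD (after return at L4)
Return at L4, total lines = 6
Dead lines: L5 through L6
Count: 2

2


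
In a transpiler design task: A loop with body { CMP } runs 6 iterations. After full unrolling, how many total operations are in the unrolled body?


Loop body operations: CMP (1 op per iteration)
Unrolling 6 iterations:
  Iteration 1: CMP (1 ops)
  Iteration 2: CMP (1 ops)
  Iteration 3: CMP (1 ops)
  Iteration 4: CMP (1 ops)
  Iteration 5: CMP (1 ops)
  Iteration 6: CMP (1 ops)
Total: 6 iterations * 1 ops/iter = 6 operations

6


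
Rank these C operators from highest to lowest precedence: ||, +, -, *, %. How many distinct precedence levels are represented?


Looking up precedence for each operator:
  || -> precedence 1
  + -> precedence 5
  - -> precedence 5
  * -> precedence 6
  % -> precedence 6
Sorted highest to lowest: *, %, +, -, ||
Distinct precedence values: [6, 5, 1]
Number of distinct levels: 3

3


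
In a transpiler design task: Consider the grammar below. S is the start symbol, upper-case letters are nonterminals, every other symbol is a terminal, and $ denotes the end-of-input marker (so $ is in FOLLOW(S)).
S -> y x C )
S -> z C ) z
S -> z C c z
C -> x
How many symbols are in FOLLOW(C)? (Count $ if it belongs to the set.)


S is the start symbol and does not occur in any rule body, so FOLLOW(S) = {$}.
Examining every occurrence of C in a rule body:
  S -> y x C ) : C is followed by terminal ')' -> add ')'
  S -> z C ) z : C is followed by terminal ')' -> add ')' (already in the set)
  S -> z C c z : C is followed by terminal 'c' -> add 'c'
  C -> x : C does not occur in the body -> contributes nothing
FOLLOW(C) = {), c}
Count: 2

2


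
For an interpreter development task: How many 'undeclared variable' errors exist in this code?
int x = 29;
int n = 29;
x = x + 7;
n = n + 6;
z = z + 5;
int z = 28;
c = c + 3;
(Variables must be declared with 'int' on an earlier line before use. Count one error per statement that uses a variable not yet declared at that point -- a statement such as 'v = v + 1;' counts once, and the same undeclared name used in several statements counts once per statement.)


Scanning code line by line:
  Line 1: declare 'x' -> declared = ['x']
  Line 2: declare 'n' -> declared = ['n', 'x']
  Line 3: use 'x' -> OK (declared)
  Line 4: use 'n' -> OK (declared)
  Line 5: use 'z' -> ERROR (undeclared)
  Line 6: declare 'z' -> declared = ['n', 'x', 'z']
  Line 7: use 'c' -> ERROR (undeclared)
Total undeclared variable errors: 2

2


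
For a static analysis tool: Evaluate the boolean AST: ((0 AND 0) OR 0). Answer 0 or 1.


Step 1: Evaluate inner node
  0 AND 0 = 0
Step 2: Evaluate root node
  0 OR 0 = 0

0


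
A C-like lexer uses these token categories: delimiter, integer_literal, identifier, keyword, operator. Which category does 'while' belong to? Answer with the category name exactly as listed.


Token: 'while'
Checking categories:
  identifier: no
  integer_literal: no
  operator: no
  keyword: YES
  delimiter: no
Category: keyword

keyword


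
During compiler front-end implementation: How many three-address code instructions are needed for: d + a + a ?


Expression: d + a + a
Generating three-address code (respecting * over +/- precedence):
  Instruction 1: t1 = d + a
  Instruction 2: t2 = t1 + a
Total instructions: 2

2


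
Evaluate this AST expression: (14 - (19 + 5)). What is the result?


Expression: (14 - (19 + 5))
Evaluating step by step:
  19 + 5 = 24
  14 - 24 = -10
Result: -10

-10


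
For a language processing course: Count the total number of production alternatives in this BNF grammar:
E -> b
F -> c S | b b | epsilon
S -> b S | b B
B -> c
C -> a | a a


Counting alternatives per rule:
  E: 1 alternative(s)
  F: 3 alternative(s)
  S: 2 alternative(s)
  B: 1 alternative(s)
  C: 2 alternative(s)
Sum: 1 + 3 + 2 + 1 + 2 = 9

9


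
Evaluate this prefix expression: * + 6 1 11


Parsing prefix expression: * + 6 1 11
Step 1: Innermost operation '+ 6 1'
  6 + 1 = 7
Step 2: Outer operation '* [7] 11'
  7 * 11 = 77

77


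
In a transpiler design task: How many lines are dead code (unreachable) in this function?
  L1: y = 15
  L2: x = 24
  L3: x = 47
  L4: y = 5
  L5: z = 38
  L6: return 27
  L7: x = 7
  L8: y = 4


Analyzing control flow:
  L1: reachable (before return)
  L2: reachable (before return)
  L3: reachable (before return)
  L4: reachable (before return)
  L5: reachable (before return)
  L6: reachable (return statement)
  L7: DEAD (after return at L6)
  L8: DEAD (after return at L6)
Return at L6, total lines = 8
Dead lines: L7 through L8
Count: 2

2


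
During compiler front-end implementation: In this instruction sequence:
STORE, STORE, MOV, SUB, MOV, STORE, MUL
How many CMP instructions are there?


Scanning instruction sequence for CMP:
  Position 1: STORE
  Position 2: STORE
  Position 3: MOV
  Position 4: SUB
  Position 5: MOV
  Position 6: STORE
  Position 7: MUL
Matches at positions: []
Total CMP count: 0

0


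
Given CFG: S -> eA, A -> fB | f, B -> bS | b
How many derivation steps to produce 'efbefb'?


Grammar: S -> eA, A -> fB | f, B -> bS | b
Deriving 'efbefb':
Step 1: S -> eA => eA
Step 2: A -> fB => efB
Step 3: B -> bS => efbS
Step 4: S -> eA => efbeA
Step 5: A -> fB => efbefB
Step 6: B -> b => efbefb
Total derivation steps: 6

6


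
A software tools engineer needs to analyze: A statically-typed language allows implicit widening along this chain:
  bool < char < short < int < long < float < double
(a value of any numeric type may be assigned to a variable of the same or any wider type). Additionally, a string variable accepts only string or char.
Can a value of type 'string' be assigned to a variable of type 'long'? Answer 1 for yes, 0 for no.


Target variable type: long
Source value type: string
Rule: string cannot widen to any numeric type
Result: 0

0


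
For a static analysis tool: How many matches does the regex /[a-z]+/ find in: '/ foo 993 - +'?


Pattern: /[a-z]+/ (identifiers)
Input: '/ foo 993 - +'
Scanning for matches:
  Match 1: 'foo'
Total matches: 1

1


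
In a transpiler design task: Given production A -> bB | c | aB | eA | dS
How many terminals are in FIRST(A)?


Production: A -> bB | c | aB | eA | dS
Examining each alternative for leading terminals:
  A -> bB : first terminal = 'b'
  A -> c : first terminal = 'c'
  A -> aB : first terminal = 'a'
  A -> eA : first terminal = 'e'
  A -> dS : first terminal = 'd'
FIRST(A) = {a, b, c, d, e}
Count: 5

5


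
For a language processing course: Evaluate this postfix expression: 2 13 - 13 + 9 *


Processing tokens left to right:
Push 2, Push 13
Pop 2 and 13, compute 2 - 13 = -11, push -11
Push 13
Pop -11 and 13, compute -11 + 13 = 2, push 2
Push 9
Pop 2 and 9, compute 2 * 9 = 18, push 18
Stack result: 18

18


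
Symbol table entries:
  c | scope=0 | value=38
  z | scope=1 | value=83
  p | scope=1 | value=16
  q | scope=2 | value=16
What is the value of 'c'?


Searching symbol table for 'c':
  c | scope=0 | value=38 <- MATCH
  z | scope=1 | value=83
  p | scope=1 | value=16
  q | scope=2 | value=16
Found 'c' at scope 0 with value 38

38


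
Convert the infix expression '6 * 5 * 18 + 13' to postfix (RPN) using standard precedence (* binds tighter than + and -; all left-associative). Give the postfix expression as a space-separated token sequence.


Applying the shunting-yard algorithm:
  Operand 6 -> output
  Push '*' onto operator stack -> op-stack: [*]
  Operand 5 -> output
  See '*' (prec 2); top '*' (prec 2) >= it -> pop '*' to output
  Push '*' onto operator stack -> op-stack: [*]
  Operand 18 -> output
  See '+' (prec 1); top '*' (prec 2) >= it -> pop '*' to output
  Push '+' onto operator stack -> op-stack: [+]
  Operand 13 -> output
  End of input: pop '+' to output
Postfix result: 6 5 * 18 * 13 +

6 5 * 18 * 13 +


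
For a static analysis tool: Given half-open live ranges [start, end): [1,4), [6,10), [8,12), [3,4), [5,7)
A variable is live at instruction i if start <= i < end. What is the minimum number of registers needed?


Live ranges:
  Var0: [1, 4)
  Var1: [6, 10)
  Var2: [8, 12)
  Var3: [3, 4)
  Var4: [5, 7)
Sweep-line events (position, delta, active):
  pos=1 start -> active=1
  pos=3 start -> active=2
  pos=4 end -> active=1
  pos=4 end -> active=0
  pos=5 start -> active=1
  pos=6 start -> active=2
  pos=7 end -> active=1
  pos=8 start -> active=2
  pos=10 end -> active=1
  pos=12 end -> active=0
Maximum simultaneous active: 2
Minimum registers needed: 2

2


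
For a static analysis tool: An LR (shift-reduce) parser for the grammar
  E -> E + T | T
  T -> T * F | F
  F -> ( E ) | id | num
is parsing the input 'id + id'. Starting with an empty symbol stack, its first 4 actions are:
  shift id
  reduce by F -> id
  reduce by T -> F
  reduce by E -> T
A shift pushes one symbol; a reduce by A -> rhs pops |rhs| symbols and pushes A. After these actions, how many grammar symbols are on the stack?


Tracking the symbol stack through each action:
  Action 1: shift 'id' : push -> stack = [id] (size 1)
  Action 2: reduce by F -> id : pop 1, push F -> stack = [F] (size 1)
  Action 3: reduce by T -> F : pop 1, push T -> stack = [T] (size 1)
  Action 4: reduce by E -> T : pop 1, push E -> stack = [E] (size 1)
Final stack size: 1

1


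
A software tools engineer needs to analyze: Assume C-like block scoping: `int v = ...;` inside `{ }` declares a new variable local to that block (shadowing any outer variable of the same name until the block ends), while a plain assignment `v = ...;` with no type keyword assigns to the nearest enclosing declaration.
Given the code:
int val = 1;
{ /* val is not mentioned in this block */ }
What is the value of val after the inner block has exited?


Analyzing scoping rules:
Outer scope: declares val = 1
Inner block: val is neither redeclared nor assigned -> unchanged
After the block -> 1
Result: 1

1


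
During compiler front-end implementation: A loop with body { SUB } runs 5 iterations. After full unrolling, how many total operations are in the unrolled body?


Loop body operations: SUB (1 op per iteration)
Unrolling 5 iterations:
  Iteration 1: SUB (1 ops)
  Iteration 2: SUB (1 ops)
  Iteration 3: SUB (1 ops)
  Iteration 4: SUB (1 ops)
  Iteration 5: SUB (1 ops)
Total: 5 iterations * 1 ops/iter = 5 operations

5


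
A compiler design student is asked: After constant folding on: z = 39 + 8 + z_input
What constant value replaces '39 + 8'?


Identifying constant sub-expression:
  Original: z = 39 + 8 + z_input
  39 and 8 are both compile-time constants
  Evaluating: 39 + 8 = 47
  After folding: z = 47 + z_input

47


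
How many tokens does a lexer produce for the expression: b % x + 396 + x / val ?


Scanning 'b % x + 396 + x / val'
Token 1: 'b' -> identifier
Token 2: '%' -> operator
Token 3: 'x' -> identifier
Token 4: '+' -> operator
Token 5: '396' -> integer_literal
Token 6: '+' -> operator
Token 7: 'x' -> identifier
Token 8: '/' -> operator
Token 9: 'val' -> identifier
Total tokens: 9

9


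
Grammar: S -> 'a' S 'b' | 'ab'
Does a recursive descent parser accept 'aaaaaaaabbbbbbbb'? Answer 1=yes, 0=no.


Grammar accepts strings of the form a^n b^n (n >= 1)
Word: 'aaaaaaaabbbbbbbb'
Counting: 8 a's and 8 b's
Check: 8 == 8? Yes
Derivation (S -> aSb applied 7 time(s), then S -> ab): S => aSb => aaSbb => aaaSbbb => aaaaSbbbb => aaaaaSbbbbb => aaaaaaSbbbbbb => aaaaaaaSbbbbbbb => aaaaaaaabbbbbbbb
Accepted

1


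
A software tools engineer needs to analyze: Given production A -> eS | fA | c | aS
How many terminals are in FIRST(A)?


Production: A -> eS | fA | c | aS
Examining each alternative for leading terminals:
  A -> eS : first terminal = 'e'
  A -> fA : first terminal = 'f'
  A -> c : first terminal = 'c'
  A -> aS : first terminal = 'a'
FIRST(A) = {a, c, e, f}
Count: 4

4


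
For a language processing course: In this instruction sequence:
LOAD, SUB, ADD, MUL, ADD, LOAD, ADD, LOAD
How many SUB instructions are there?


Scanning instruction sequence for SUB:
  Position 1: LOAD
  Position 2: SUB <- MATCH
  Position 3: ADD
  Position 4: MUL
  Position 5: ADD
  Position 6: LOAD
  Position 7: ADD
  Position 8: LOAD
Matches at positions: [2]
Total SUB count: 1

1


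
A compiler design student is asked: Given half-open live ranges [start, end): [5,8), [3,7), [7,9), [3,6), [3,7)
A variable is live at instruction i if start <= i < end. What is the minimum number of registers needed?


Live ranges:
  Var0: [5, 8)
  Var1: [3, 7)
  Var2: [7, 9)
  Var3: [3, 6)
  Var4: [3, 7)
Sweep-line events (position, delta, active):
  pos=3 start -> active=1
  pos=3 start -> active=2
  pos=3 start -> active=3
  pos=5 start -> active=4
  pos=6 end -> active=3
  pos=7 end -> active=2
  pos=7 end -> active=1
  pos=7 start -> active=2
  pos=8 end -> active=1
  pos=9 end -> active=0
Maximum simultaneous active: 4
Minimum registers needed: 4

4


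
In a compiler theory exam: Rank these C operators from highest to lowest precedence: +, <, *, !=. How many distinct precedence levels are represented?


Looking up precedence for each operator:
  + -> precedence 5
  < -> precedence 4
  * -> precedence 6
  != -> precedence 3
Sorted highest to lowest: *, +, <, !=
Distinct precedence values: [6, 5, 4, 3]
Number of distinct levels: 4

4


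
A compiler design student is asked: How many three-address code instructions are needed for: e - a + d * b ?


Expression: e - a + d * b
Generating three-address code (respecting * over +/- precedence):
  Instruction 1: t1 = d * b
  Instruction 2: t2 = e - a
  Instruction 3: t3 = t2 + t1
Total instructions: 3

3


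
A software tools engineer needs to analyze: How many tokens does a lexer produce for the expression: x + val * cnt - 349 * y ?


Scanning 'x + val * cnt - 349 * y'
Token 1: 'x' -> identifier
Token 2: '+' -> operator
Token 3: 'val' -> identifier
Token 4: '*' -> operator
Token 5: 'cnt' -> identifier
Token 6: '-' -> operator
Token 7: '349' -> integer_literal
Token 8: '*' -> operator
Token 9: 'y' -> identifier
Total tokens: 9

9


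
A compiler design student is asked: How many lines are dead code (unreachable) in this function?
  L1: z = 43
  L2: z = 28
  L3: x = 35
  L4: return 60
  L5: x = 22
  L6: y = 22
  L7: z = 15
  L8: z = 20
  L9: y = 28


Analyzing control flow:
  L1: reachable (before return)
  L2: reachable (before return)
  L3: reachable (before return)
  L4: reachable (return statement)
  L5: DEAD (after return at L4)
  L6: DEAD (after return at L4)
  L7: DEAD (after return at L4)
  L8: DEAD (after return at L4)
  L9: DEAD (after return at L4)
Return at L4, total lines = 9
Dead lines: L5 through L9
Count: 5

5


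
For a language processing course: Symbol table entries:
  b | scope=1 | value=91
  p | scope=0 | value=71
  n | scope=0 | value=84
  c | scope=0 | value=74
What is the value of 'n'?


Searching symbol table for 'n':
  b | scope=1 | value=91
  p | scope=0 | value=71
  n | scope=0 | value=84 <- MATCH
  c | scope=0 | value=74
Found 'n' at scope 0 with value 84

84


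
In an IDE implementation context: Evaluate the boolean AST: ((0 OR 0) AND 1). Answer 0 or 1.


Step 1: Evaluate inner node
  0 OR 0 = 0
Step 2: Evaluate root node
  0 AND 1 = 0

0


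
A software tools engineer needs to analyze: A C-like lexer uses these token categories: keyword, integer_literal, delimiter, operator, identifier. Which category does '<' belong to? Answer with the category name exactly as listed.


Token: '<'
Checking categories:
  identifier: no
  integer_literal: no
  operator: YES
  keyword: no
  delimiter: no
Category: operator

operator


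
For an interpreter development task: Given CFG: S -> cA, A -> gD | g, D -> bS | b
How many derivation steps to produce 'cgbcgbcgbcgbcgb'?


Grammar: S -> cA, A -> gD | g, D -> bS | b
Deriving 'cgbcgbcgbcgbcgb':
Step 1: S -> cA => cA
Step 2: A -> gD => cgD
Step 3: D -> bS => cgbS
Step 4: S -> cA => cgbcA
Step 5: A -> gD => cgbcgD
Step 6: D -> bS => cgbcgbS
Step 7: S -> cA => cgbcgbcA
Step 8: A -> gD => cgbcgbcgD
Step 9: D -> bS => cgbcgbcgbS
Step 10: S -> cA => cgbcgbcgbcA
Step 11: A -> gD => cgbcgbcgbcgD
Step 12: D -> bS => cgbcgbcgbcgbS
Step 13: S -> cA => cgbcgbcgbcgbcA
Step 14: A -> gD => cgbcgbcgbcgbcgD
Step 15: D -> b => cgbcgbcgbcgbcgb
Total derivation steps: 15

15


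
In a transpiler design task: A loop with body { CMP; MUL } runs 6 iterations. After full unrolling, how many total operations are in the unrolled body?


Loop body operations: CMP, MUL (2 ops per iteration)
Unrolling 6 iterations:
  Iteration 1: CMP, MUL (2 ops)
  Iteration 2: CMP, MUL (2 ops)
  Iteration 3: CMP, MUL (2 ops)
  Iteration 4: CMP, MUL (2 ops)
  Iteration 5: CMP, MUL (2 ops)
  Iteration 6: CMP, MUL (2 ops)
Total: 6 iterations * 2 ops/iter = 12 operations

12


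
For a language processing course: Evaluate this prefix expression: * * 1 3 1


Parsing prefix expression: * * 1 3 1
Step 1: Innermost operation '* 1 3'
  1 * 3 = 3
Step 2: Outer operation '* [3] 1'
  3 * 1 = 3

3


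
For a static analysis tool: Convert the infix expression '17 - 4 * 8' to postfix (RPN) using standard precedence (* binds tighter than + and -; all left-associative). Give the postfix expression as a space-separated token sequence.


Applying the shunting-yard algorithm:
  Operand 17 -> output
  Push '-' onto operator stack -> op-stack: [-]
  Operand 4 -> output
  Push '*' onto operator stack -> op-stack: [-, *]
  Operand 8 -> output
  End of input: pop '*' to output
  End of input: pop '-' to output
Postfix result: 17 4 8 * -

17 4 8 * -


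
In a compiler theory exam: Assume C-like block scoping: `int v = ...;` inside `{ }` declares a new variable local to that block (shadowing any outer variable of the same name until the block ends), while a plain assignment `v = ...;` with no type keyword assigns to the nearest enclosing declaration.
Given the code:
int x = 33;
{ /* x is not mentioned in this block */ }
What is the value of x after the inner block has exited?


Analyzing scoping rules:
Outer scope: declares x = 33
Inner block: x is neither redeclared nor assigned -> unchanged
After the block -> 33
Result: 33

33


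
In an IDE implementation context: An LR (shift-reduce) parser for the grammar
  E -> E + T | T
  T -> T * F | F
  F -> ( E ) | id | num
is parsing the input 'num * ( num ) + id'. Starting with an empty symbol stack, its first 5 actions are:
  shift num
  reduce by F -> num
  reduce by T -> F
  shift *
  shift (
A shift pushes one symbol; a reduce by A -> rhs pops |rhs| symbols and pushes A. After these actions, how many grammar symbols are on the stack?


Tracking the symbol stack through each action:
  Action 1: shift 'num' : push -> stack = [num] (size 1)
  Action 2: reduce by F -> num : pop 1, push F -> stack = [F] (size 1)
  Action 3: reduce by T -> F : pop 1, push T -> stack = [T] (size 1)
  Action 4: shift '*' : push -> stack = [T, *] (size 2)
  Action 5: shift '(' : push -> stack = [T, *, (] (size 3)
Final stack size: 3

3


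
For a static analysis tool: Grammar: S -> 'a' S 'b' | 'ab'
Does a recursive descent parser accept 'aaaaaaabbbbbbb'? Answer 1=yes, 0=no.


Grammar accepts strings of the form a^n b^n (n >= 1)
Word: 'aaaaaaabbbbbbb'
Counting: 7 a's and 7 b's
Check: 7 == 7? Yes
Derivation (S -> aSb applied 6 time(s), then S -> ab): S => aSb => aaSbb => aaaSbbb => aaaaSbbbb => aaaaaSbbbbb => aaaaaaSbbbbbb => aaaaaaabbbbbbb
Accepted

1


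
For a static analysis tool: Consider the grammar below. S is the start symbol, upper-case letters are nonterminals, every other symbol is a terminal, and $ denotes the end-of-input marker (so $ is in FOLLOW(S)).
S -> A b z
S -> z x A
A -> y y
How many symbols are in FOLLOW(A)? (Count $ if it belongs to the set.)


S is the start symbol and does not occur in any rule body, so FOLLOW(S) = {$}.
Examining every occurrence of A in a rule body:
  S -> A b z : A is followed by terminal 'b' -> add 'b'
  S -> z x A : A is at the right end -> add FOLLOW(S) = {$}
  A -> y y : A does not occur in the body -> contributes nothing
FOLLOW(A) = {b, $}
Count: 2

2


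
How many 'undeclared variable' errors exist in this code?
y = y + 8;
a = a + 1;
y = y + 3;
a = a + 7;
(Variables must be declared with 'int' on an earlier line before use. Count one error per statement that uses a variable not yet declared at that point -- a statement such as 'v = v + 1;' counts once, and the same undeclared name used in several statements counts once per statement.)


Scanning code line by line:
  Line 1: use 'y' -> ERROR (undeclared)
  Line 2: use 'a' -> ERROR (undeclared)
  Line 3: use 'y' -> ERROR (undeclared)
  Line 4: use 'a' -> ERROR (undeclared)
Total undeclared variable errors: 4

4


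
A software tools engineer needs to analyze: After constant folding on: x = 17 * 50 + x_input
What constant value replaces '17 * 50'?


Identifying constant sub-expression:
  Original: x = 17 * 50 + x_input
  17 and 50 are both compile-time constants
  Evaluating: 17 * 50 = 850
  After folding: x = 850 + x_input

850


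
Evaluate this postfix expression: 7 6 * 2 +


Processing tokens left to right:
Push 7, Push 6
Pop 7 and 6, compute 7 * 6 = 42, push 42
Push 2
Pop 42 and 2, compute 42 + 2 = 44, push 44
Stack result: 44

44


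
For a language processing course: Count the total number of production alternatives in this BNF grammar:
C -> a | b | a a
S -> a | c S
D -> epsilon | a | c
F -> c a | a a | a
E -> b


Counting alternatives per rule:
  C: 3 alternative(s)
  S: 2 alternative(s)
  D: 3 alternative(s)
  F: 3 alternative(s)
  E: 1 alternative(s)
Sum: 3 + 2 + 3 + 3 + 1 = 12

12


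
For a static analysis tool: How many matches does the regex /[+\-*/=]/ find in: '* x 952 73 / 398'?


Pattern: /[+\-*/=]/ (operators)
Input: '* x 952 73 / 398'
Scanning for matches:
  Match 1: '*'
  Match 2: '/'
Total matches: 2

2


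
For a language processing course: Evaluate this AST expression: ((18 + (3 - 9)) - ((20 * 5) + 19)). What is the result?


Expression: ((18 + (3 - 9)) - ((20 * 5) + 19))
Evaluating step by step:
  3 - 9 = -6
  18 + -6 = 12
  20 * 5 = 100
  100 + 19 = 119
  12 - 119 = -107
Result: -107

-107


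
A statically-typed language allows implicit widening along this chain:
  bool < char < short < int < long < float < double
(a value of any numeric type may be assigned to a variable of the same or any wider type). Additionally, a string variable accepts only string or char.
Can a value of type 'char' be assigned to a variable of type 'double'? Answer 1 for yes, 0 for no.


Target variable type: double
Source value type: char
Numeric ranks: char=1, double=6
Widening allowed iff rank(source) <= rank(target): 1 <= 6? Yes
Result: 1

1


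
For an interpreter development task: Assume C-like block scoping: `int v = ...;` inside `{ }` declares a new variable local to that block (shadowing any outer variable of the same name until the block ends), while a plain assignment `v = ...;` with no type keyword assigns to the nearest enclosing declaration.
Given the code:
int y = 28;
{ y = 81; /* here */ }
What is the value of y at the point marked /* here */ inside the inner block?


Analyzing scoping rules:
Outer scope: declares y = 28
Inner block: 'y = 81;' has no type keyword, so it is an assignment to the outer y (no shadowing)
Inside the block, after the assignment -> 81
Result: 81

81


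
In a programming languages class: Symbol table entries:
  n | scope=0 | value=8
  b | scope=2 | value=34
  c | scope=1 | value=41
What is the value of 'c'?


Searching symbol table for 'c':
  n | scope=0 | value=8
  b | scope=2 | value=34
  c | scope=1 | value=41 <- MATCH
Found 'c' at scope 1 with value 41

41


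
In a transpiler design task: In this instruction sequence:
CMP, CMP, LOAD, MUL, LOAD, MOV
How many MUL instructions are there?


Scanning instruction sequence for MUL:
  Position 1: CMP
  Position 2: CMP
  Position 3: LOAD
  Position 4: MUL <- MATCH
  Position 5: LOAD
  Position 6: MOV
Matches at positions: [4]
Total MUL count: 1

1


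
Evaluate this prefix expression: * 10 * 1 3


Parsing prefix expression: * 10 * 1 3
Step 1: Innermost operation '* 1 3'
  1 * 3 = 3
Step 2: Outer operation '* 10 [3]'
  10 * 3 = 30

30


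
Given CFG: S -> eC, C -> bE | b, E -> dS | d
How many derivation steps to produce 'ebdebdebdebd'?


Grammar: S -> eC, C -> bE | b, E -> dS | d
Deriving 'ebdebdebdebd':
Step 1: S -> eC => eC
Step 2: C -> bE => ebE
Step 3: E -> dS => ebdS
Step 4: S -> eC => ebdeC
Step 5: C -> bE => ebdebE
Step 6: E -> dS => ebdebdS
Step 7: S -> eC => ebdebdeC
Step 8: C -> bE => ebdebdebE
Step 9: E -> dS => ebdebdebdS
Step 10: S -> eC => ebdebdebdeC
Step 11: C -> bE => ebdebdebdebE
Step 12: E -> d => ebdebdebdebd
Total derivation steps: 12

12
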